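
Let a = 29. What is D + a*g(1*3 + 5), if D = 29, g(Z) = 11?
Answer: 348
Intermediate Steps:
D + a*g(1*3 + 5) = 29 + 29*11 = 29 + 319 = 348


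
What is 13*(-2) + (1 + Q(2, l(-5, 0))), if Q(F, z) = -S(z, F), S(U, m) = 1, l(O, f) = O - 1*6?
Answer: -26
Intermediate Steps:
l(O, f) = -6 + O (l(O, f) = O - 6 = -6 + O)
Q(F, z) = -1 (Q(F, z) = -1*1 = -1)
13*(-2) + (1 + Q(2, l(-5, 0))) = 13*(-2) + (1 - 1) = -26 + 0 = -26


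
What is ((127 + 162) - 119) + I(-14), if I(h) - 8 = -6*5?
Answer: 148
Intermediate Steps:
I(h) = -22 (I(h) = 8 - 6*5 = 8 - 30 = -22)
((127 + 162) - 119) + I(-14) = ((127 + 162) - 119) - 22 = (289 - 119) - 22 = 170 - 22 = 148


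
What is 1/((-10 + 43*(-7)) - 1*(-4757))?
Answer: 1/4446 ≈ 0.00022492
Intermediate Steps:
1/((-10 + 43*(-7)) - 1*(-4757)) = 1/((-10 - 301) + 4757) = 1/(-311 + 4757) = 1/4446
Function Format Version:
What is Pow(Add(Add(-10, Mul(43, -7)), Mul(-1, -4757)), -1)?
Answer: Rational(1, 4446) ≈ 0.00022492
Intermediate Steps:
Pow(Add(Add(-10, Mul(43, -7)), Mul(-1, -4757)), -1) = Pow(Add(Add(-10, -301), 4757), -1) = Pow(Add(-311, 4757), -1) = Pow(4446, -1) = Rational(1, 4446)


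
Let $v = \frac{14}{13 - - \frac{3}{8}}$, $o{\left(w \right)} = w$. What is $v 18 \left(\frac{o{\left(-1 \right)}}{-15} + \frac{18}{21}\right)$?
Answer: $\frac{9312}{535} \approx 17.406$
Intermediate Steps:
$v = \frac{112}{107}$ ($v = \frac{14}{13 - \left(-3\right) \frac{1}{8}} = \frac{14}{13 - - \frac{3}{8}} = \frac{14}{13 + \frac{3}{8}} = \frac{14}{\frac{107}{8}} = 14 \cdot \frac{8}{107} = \frac{112}{107} \approx 1.0467$)
$v 18 \left(\frac{o{\left(-1 \right)}}{-15} + \frac{18}{21}\right) = \frac{112}{107} \cdot 18 \left(- \frac{1}{-15} + \frac{18}{21}\right) = \frac{2016 \left(\left(-1\right) \left(- \frac{1}{15}\right) + 18 \cdot \frac{1}{21}\right)}{107} = \frac{2016 \left(\frac{1}{15} + \frac{6}{7}\right)}{107} = \frac{2016}{107} \cdot \frac{97}{105} = \frac{9312}{535}$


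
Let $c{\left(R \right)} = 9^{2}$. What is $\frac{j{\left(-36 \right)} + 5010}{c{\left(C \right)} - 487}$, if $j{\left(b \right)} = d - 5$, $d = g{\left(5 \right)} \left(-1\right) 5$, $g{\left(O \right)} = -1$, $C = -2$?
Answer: $- \frac{2505}{203} \approx -12.34$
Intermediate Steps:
$c{\left(R \right)} = 81$
$d = 5$ ($d = \left(-1\right) \left(-1\right) 5 = 1 \cdot 5 = 5$)
$j{\left(b \right)} = 0$ ($j{\left(b \right)} = 5 - 5 = 0$)
$\frac{j{\left(-36 \right)} + 5010}{c{\left(C \right)} - 487} = \frac{0 + 5010}{81 - 487} = \frac{5010}{-406} = 5010 \left(- \frac{1}{406}\right) = - \frac{2505}{203}$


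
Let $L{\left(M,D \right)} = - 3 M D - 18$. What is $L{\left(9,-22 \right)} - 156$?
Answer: $420$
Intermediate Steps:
$L{\left(M,D \right)} = -18 - 3 D M$ ($L{\left(M,D \right)} = - 3 D M - 18 = -18 - 3 D M$)
$L{\left(9,-22 \right)} - 156 = \left(-18 - \left(-66\right) 9\right) - 156 = \left(-18 + 594\right) - 156 = 576 - 156 = 420$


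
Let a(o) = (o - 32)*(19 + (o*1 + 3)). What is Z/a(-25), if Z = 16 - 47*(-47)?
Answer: 2225/171 ≈ 13.012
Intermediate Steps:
Z = 2225 (Z = 16 + 2209 = 2225)
a(o) = (-32 + o)*(22 + o) (a(o) = (-32 + o)*(19 + (o + 3)) = (-32 + o)*(19 + (3 + o)) = (-32 + o)*(22 + o))
Z/a(-25) = 2225/(-704 + (-25)**2 - 10*(-25)) = 2225/(-704 + 625 + 250) = 2225/171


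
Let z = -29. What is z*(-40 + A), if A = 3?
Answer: 1073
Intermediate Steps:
z*(-40 + A) = -29*(-40 + 3) = -29*(-37) = 1073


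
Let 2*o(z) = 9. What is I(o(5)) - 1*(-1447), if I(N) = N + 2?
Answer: 2907/2 ≈ 1453.5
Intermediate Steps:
o(z) = 9/2 (o(z) = (1/2)*9 = 9/2)
I(N) = 2 + N
I(o(5)) - 1*(-1447) = (2 + 9/2) - 1*(-1447) = 13/2 + 1447 = 2907/2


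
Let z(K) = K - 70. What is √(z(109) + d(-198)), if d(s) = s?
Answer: I*√159 ≈ 12.61*I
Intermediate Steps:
z(K) = -70 + K
√(z(109) + d(-198)) = √((-70 + 109) - 198) = √(39 - 198) = √(-159) = I*√159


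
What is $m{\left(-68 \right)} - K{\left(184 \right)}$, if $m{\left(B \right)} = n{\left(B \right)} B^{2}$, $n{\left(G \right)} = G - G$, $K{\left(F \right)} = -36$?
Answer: $36$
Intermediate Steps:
$n{\left(G \right)} = 0$
$m{\left(B \right)} = 0$ ($m{\left(B \right)} = 0 B^{2} = 0$)
$m{\left(-68 \right)} - K{\left(184 \right)} = 0 - -36 = 0 + 36 = 36$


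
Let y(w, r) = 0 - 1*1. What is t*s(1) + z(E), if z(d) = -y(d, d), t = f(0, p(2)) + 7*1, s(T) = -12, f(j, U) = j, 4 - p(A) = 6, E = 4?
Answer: -83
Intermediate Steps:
p(A) = -2 (p(A) = 4 - 1*6 = 4 - 6 = -2)
t = 7 (t = 0 + 7*1 = 0 + 7 = 7)
y(w, r) = -1 (y(w, r) = 0 - 1 = -1)
z(d) = 1 (z(d) = -1*(-1) = 1)
t*s(1) + z(E) = 7*(-12) + 1 = -84 + 1 = -83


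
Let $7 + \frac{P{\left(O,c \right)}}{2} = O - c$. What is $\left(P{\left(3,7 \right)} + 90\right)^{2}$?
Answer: $4624$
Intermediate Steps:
$P{\left(O,c \right)} = -14 - 2 c + 2 O$ ($P{\left(O,c \right)} = -14 + 2 \left(O - c\right) = -14 + \left(- 2 c + 2 O\right) = -14 - 2 c + 2 O$)
$\left(P{\left(3,7 \right)} + 90\right)^{2} = \left(\left(-14 - 14 + 2 \cdot 3\right) + 90\right)^{2} = \left(\left(-14 - 14 + 6\right) + 90\right)^{2} = \left(-22 + 90\right)^{2} = 68^{2} = 4624$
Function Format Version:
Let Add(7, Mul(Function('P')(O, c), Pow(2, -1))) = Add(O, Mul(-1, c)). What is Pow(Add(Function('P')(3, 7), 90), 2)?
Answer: 4624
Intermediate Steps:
Function('P')(O, c) = Add(-14, Mul(-2, c), Mul(2, O)) (Function('P')(O, c) = Add(-14, Mul(2, Add(O, Mul(-1, c)))) = Add(-14, Add(Mul(-2, c), Mul(2, O))) = Add(-14, Mul(-2, c), Mul(2, O)))
Pow(Add(Function('P')(3, 7), 90), 2) = Pow(Add(Add(-14, Mul(-2, 7), Mul(2, 3)), 90), 2) = Pow(Add(Add(-14, -14, 6), 90), 2) = Pow(Add(-22, 90), 2) = Pow(68, 2) = 4624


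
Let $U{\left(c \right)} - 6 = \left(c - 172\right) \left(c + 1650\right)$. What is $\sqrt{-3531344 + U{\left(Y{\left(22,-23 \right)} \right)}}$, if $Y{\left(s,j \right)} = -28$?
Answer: $i \sqrt{3855738} \approx 1963.6 i$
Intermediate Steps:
$U{\left(c \right)} = 6 + \left(-172 + c\right) \left(1650 + c\right)$ ($U{\left(c \right)} = 6 + \left(c - 172\right) \left(c + 1650\right) = 6 + \left(-172 + c\right) \left(1650 + c\right)$)
$\sqrt{-3531344 + U{\left(Y{\left(22,-23 \right)} \right)}} = \sqrt{-3531344 + \left(-283794 + \left(-28\right)^{2} + 1478 \left(-28\right)\right)} = \sqrt{-3531344 - 324394} = \sqrt{-3855738} = i \sqrt{3855738}$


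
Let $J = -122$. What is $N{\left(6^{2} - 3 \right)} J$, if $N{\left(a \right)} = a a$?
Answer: $-132858$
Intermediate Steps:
$N{\left(a \right)} = a^{2}$
$N{\left(6^{2} - 3 \right)} J = \left(6^{2} - 3\right)^{2} \left(-122\right) = \left(36 - 3\right)^{2} \left(-122\right) = 33^{2} \left(-122\right) = 1089 \left(-122\right) = -132858$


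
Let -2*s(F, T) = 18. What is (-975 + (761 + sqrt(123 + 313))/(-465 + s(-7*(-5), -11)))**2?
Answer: 214286594357/224676 + 462911*sqrt(109)/56169 ≈ 9.5384e+5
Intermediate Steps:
s(F, T) = -9 (s(F, T) = -1/2*18 = -9)
(-975 + (761 + sqrt(123 + 313))/(-465 + s(-7*(-5), -11)))**2 = (-975 + (761 + sqrt(123 + 313))/(-465 - 9))**2 = (-975 + (761 + sqrt(436))/(-474))**2 = (-975 + (761 + 2*sqrt(109))*(-1/474))**2 = (-975 + (-761/474 - sqrt(109)/237))**2 = (-462911/474 - sqrt(109)/237)**2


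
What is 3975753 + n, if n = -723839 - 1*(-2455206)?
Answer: 5707120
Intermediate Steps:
n = 1731367 (n = -723839 + 2455206 = 1731367)
3975753 + n = 3975753 + 1731367 = 5707120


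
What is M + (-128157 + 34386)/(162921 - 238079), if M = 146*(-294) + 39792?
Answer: -235301085/75158 ≈ -3130.8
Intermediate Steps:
M = -3132 (M = -42924 + 39792 = -3132)
M + (-128157 + 34386)/(162921 - 238079) = -3132 + (-128157 + 34386)/(162921 - 238079) = -3132 - 93771/(-75158) = -3132 - 93771*(-1/75158) = -3132 + 93771/75158 = -235301085/75158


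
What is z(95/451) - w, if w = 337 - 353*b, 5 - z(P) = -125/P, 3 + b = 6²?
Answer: 226298/19 ≈ 11910.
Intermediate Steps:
b = 33 (b = -3 + 6² = -3 + 36 = 33)
z(P) = 5 + 125/P (z(P) = 5 - (-125)/P = 5 + 125/P)
w = -11312 (w = 337 - 353*33 = 337 - 11649 = -11312)
z(95/451) - w = (5 + 125/((95/451))) - 1*(-11312) = (5 + 125/((95*(1/451)))) + 11312 = (5 + 125/(95/451)) + 11312 = (5 + 125*(451/95)) + 11312 = (5 + 11275/19) + 11312 = 11370/19 + 11312 = 226298/19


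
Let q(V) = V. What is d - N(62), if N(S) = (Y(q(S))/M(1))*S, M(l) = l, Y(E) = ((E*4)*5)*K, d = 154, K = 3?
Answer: -230486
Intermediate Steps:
Y(E) = 60*E (Y(E) = ((E*4)*5)*3 = ((4*E)*5)*3 = (20*E)*3 = 60*E)
N(S) = 60*S² (N(S) = ((60*S)/1)*S = ((60*S)*1)*S = (60*S)*S = 60*S²)
d - N(62) = 154 - 60*62² = 154 - 60*3844 = 154 - 1*230640 = 154 - 230640 = -230486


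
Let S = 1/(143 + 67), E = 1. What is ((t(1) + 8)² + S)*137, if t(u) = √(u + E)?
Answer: 1898957/210 + 2192*√2 ≈ 12143.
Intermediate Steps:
t(u) = √(1 + u) (t(u) = √(u + 1) = √(1 + u))
S = 1/210 ≈ 0.0047619
((t(1) + 8)² + S)*137 = ((√(1 + 1) + 8)² + 1/210)*137 = ((√2 + 8)² + 1/210)*137 = ((8 + √2)² + 1/210)*137 = (1/210 + (8 + √2)²)*137 = 137/210 + 137*(8 + √2)²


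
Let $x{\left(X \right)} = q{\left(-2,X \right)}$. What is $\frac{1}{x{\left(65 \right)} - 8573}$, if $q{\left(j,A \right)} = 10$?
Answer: $- \frac{1}{8563} \approx -0.00011678$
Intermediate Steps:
$x{\left(X \right)} = 10$
$\frac{1}{x{\left(65 \right)} - 8573} = \frac{1}{10 - 8573} = \frac{1}{-8563} = - \frac{1}{8563}$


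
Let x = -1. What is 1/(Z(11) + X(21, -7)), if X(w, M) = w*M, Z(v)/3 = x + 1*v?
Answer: -1/117 ≈ -0.0085470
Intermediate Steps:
Z(v) = -3 + 3*v (Z(v) = 3*(-1 + 1*v) = 3*(-1 + v) = -3 + 3*v)
X(w, M) = M*w
1/(Z(11) + X(21, -7)) = 1/((-3 + 3*11) - 7*21) = 1/((-3 + 33) - 147) = 1/(30 - 147) = 1/(-117) = -1/117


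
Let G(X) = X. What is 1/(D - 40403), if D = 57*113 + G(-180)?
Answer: -1/34142 ≈ -2.9289e-5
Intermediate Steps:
D = 6261 (D = 57*113 - 180 = 6441 - 180 = 6261)
1/(D - 40403) = 1/(6261 - 40403) = 1/(-34142) = -1/34142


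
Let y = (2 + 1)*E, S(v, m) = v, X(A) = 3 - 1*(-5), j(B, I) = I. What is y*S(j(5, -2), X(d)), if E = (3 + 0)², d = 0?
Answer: -54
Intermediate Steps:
E = 9 (E = 3² = 9)
X(A) = 8 (X(A) = 3 + 5 = 8)
y = 27 (y = (2 + 1)*9 = 3*9 = 27)
y*S(j(5, -2), X(d)) = 27*(-2) = -54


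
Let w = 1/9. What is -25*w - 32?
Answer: -313/9 ≈ -34.778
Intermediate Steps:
w = 1/9 ≈ 0.11111
-25*w - 32 = -25*1/9 - 32 = -25/9 - 32 = -313/9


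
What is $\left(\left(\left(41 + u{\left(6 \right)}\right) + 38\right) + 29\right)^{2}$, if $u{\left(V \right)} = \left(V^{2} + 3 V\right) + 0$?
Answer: $26244$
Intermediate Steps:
$u{\left(V \right)} = V^{2} + 3 V$
$\left(\left(\left(41 + u{\left(6 \right)}\right) + 38\right) + 29\right)^{2} = \left(\left(\left(41 + 6 \left(3 + 6\right)\right) + 38\right) + 29\right)^{2} = \left(\left(\left(41 + 6 \cdot 9\right) + 38\right) + 29\right)^{2} = \left(\left(\left(41 + 54\right) + 38\right) + 29\right)^{2} = \left(\left(95 + 38\right) + 29\right)^{2} = \left(133 + 29\right)^{2} = 162^{2} = 26244$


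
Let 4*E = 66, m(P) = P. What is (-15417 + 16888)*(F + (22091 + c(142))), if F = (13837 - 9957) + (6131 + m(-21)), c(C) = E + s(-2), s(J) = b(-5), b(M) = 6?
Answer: 94448497/2 ≈ 4.7224e+7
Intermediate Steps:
s(J) = 6
E = 33/2 (E = (¼)*66 = 33/2 ≈ 16.500)
c(C) = 45/2 (c(C) = 33/2 + 6 = 45/2)
F = 9990 (F = (13837 - 9957) + (6131 - 21) = 3880 + 6110 = 9990)
(-15417 + 16888)*(F + (22091 + c(142))) = (-15417 + 16888)*(9990 + (22091 + 45/2)) = 1471*(9990 + 44227/2) = 1471*(64207/2) = 94448497/2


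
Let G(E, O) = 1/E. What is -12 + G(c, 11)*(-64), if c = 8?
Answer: -20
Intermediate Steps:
-12 + G(c, 11)*(-64) = -12 - 64/8 = -12 + (1/8)*(-64) = -12 - 8 = -20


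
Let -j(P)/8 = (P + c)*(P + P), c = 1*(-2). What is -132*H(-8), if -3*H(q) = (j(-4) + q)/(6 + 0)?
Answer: -8624/3 ≈ -2874.7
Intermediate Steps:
c = -2
j(P) = -16*P*(-2 + P) (j(P) = -8*(P - 2)*(P + P) = -8*(-2 + P)*2*P = -16*P*(-2 + P))
H(q) = 64/3 - q/18 (H(q) = -(16*(-4)*(2 - 1*(-4)) + q)/(3*(6 + 0)) = -(16*(-4)*(2 + 4) + q)/(3*6) = -(16*(-4)*6 + q)/(3*6) = -(-384 + q)/(3*6) = -(-64 + q/6)/3 = 64/3 - q/18)
-132*H(-8) = -132*(64/3 - 1/18*(-8)) = -132*(64/3 + 4/9) = -132*196/9 = -8624/3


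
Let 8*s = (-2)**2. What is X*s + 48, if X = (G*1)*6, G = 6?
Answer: 66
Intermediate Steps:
X = 36 (X = (6*1)*6 = 6*6 = 36)
s = 1/2 (s = (1/8)*(-2)**2 = (1/8)*4 = 1/2 ≈ 0.50000)
X*s + 48 = 36*(1/2) + 48 = 18 + 48 = 66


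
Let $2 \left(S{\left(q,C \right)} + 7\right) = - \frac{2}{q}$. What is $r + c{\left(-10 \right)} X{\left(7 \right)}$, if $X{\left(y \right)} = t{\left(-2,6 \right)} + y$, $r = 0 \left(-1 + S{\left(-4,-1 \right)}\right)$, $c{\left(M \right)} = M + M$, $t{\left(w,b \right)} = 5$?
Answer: $-240$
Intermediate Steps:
$c{\left(M \right)} = 2 M$
$S{\left(q,C \right)} = -7 - \frac{1}{q}$ ($S{\left(q,C \right)} = -7 + \frac{\left(-2\right) \frac{1}{q}}{2} = -7 - \frac{1}{q}$)
$r = 0$ ($r = 0 \left(-1 - \frac{27}{4}\right) = 0 \left(- \frac{31}{4}\right) = 0$)
$X{\left(y \right)} = 5 + y$
$r + c{\left(-10 \right)} X{\left(7 \right)} = 0 + 2 \left(-10\right) \left(5 + 7\right) = 0 - 240 = -240$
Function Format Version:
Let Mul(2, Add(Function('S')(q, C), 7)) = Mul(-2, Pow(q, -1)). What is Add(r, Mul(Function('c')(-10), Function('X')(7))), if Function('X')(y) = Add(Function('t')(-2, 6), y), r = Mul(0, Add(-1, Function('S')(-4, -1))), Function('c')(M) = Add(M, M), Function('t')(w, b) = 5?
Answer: -240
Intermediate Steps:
Function('c')(M) = Mul(2, M)
Function('S')(q, C) = Add(-7, Mul(-1, Pow(q, -1))) (Function('S')(q, C) = Add(-7, Mul(Rational(1, 2), Mul(-2, Pow(q, -1)))) = Add(-7, Mul(-1, Pow(q, -1))))
r = 0 (r = Mul(0, Add(-1, Add(-7, Mul(-1, Pow(-4, -1))))) = Mul(0, Add(-1, Add(-7, Mul(-1, Rational(-1, 4))))) = Mul(0, Add(-1, Add(-7, Rational(1, 4)))) = Mul(0, Add(-1, Rational(-27, 4))) = Mul(0, Rational(-31, 4)) = 0)
Function('X')(y) = Add(5, y)
Add(r, Mul(Function('c')(-10), Function('X')(7))) = Add(0, Mul(Mul(2, -10), Add(5, 7))) = Add(0, Mul(-20, 12)) = Add(0, -240) = -240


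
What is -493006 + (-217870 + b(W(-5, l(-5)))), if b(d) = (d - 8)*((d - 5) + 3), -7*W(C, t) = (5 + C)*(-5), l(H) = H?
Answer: -710860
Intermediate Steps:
W(C, t) = 25/7 + 5*C/7 (W(C, t) = -(5 + C)*(-5)/7 = -(-25 - 5*C)/7 = 25/7 + 5*C/7)
b(d) = (-8 + d)*(-2 + d) (b(d) = (-8 + d)*((-5 + d) + 3) = (-8 + d)*(-2 + d))
-493006 + (-217870 + b(W(-5, l(-5)))) = -493006 + (-217870 + (16 + (25/7 + (5/7)*(-5))**2 - 10*(25/7 + (5/7)*(-5)))) = -493006 + (-217870 + (16 + (25/7 - 25/7)**2 - 10*(25/7 - 25/7))) = -493006 + (-217870 + (16 + 0**2 - 10*0)) = -493006 + (-217870 + (16 + 0 + 0)) = -493006 + (-217870 + 16) = -493006 - 217854 = -710860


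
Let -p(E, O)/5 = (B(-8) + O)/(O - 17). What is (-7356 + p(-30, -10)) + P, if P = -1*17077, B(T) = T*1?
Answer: -73309/3 ≈ -24436.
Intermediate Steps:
B(T) = T
P = -17077
p(E, O) = -5*(-8 + O)/(-17 + O) (p(E, O) = -5*(-8 + O)/(O - 17) = -5*(-8 + O)/(-17 + O))
(-7356 + p(-30, -10)) + P = (-7356 + 5*(8 - 1*(-10))/(-17 - 10)) - 17077 = (-7356 + 5*(8 + 10)/(-27)) - 17077 = (-7356 + 5*(-1/27)*18) - 17077 = (-7356 - 10/3) - 17077 = -22078/3 - 17077 = -73309/3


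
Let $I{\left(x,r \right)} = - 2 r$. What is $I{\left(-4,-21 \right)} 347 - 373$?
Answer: $14201$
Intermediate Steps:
$I{\left(-4,-21 \right)} 347 - 373 = \left(-2\right) \left(-21\right) 347 - 373 = 42 \cdot 347 - 373 = 14574 - 373 = 14201$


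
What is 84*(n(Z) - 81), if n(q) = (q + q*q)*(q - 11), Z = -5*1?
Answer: -33684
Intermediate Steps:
Z = -5
n(q) = (-11 + q)*(q + q²) (n(q) = (q + q²)*(-11 + q) = (-11 + q)*(q + q²))
84*(n(Z) - 81) = 84*(-5*(-11 + (-5)² - 10*(-5)) - 81) = 84*(-5*(-11 + 25 + 50) - 81) = 84*(-5*64 - 81) = 84*(-320 - 81) = 84*(-401) = -33684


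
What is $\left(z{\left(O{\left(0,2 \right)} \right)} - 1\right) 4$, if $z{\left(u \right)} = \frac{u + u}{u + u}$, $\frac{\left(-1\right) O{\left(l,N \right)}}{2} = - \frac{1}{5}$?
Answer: $0$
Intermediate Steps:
$O{\left(l,N \right)} = \frac{2}{5}$ ($O{\left(l,N \right)} = - 2 \left(- \frac{1}{5}\right) = - 2 \left(\left(-1\right) \frac{1}{5}\right) = \left(-2\right) \left(- \frac{1}{5}\right) = \frac{2}{5}$)
$z{\left(u \right)} = 1$ ($z{\left(u \right)} = \frac{2 u}{2 u} = 2 u \frac{1}{2 u} = 1$)
$\left(z{\left(O{\left(0,2 \right)} \right)} - 1\right) 4 = \left(1 - 1\right) 4 = 0 \cdot 4 = 0$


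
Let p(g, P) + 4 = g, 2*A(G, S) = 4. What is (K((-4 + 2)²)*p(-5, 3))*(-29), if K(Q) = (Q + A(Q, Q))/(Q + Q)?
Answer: 783/4 ≈ 195.75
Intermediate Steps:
A(G, S) = 2 (A(G, S) = (½)*4 = 2)
p(g, P) = -4 + g
K(Q) = (2 + Q)/(2*Q) (K(Q) = (Q + 2)/(Q + Q) = (2 + Q)/((2*Q)) = (2 + Q)*(1/(2*Q)) = (2 + Q)/(2*Q))
(K((-4 + 2)²)*p(-5, 3))*(-29) = (((2 + (-4 + 2)²)/(2*((-4 + 2)²)))*(-4 - 5))*(-29) = (((2 + (-2)²)/(2*((-2)²)))*(-9))*(-29) = (((½)*(2 + 4)/4)*(-9))*(-29) = (((½)*(¼)*6)*(-9))*(-29) = ((¾)*(-9))*(-29) = -27/4*(-29) = 783/4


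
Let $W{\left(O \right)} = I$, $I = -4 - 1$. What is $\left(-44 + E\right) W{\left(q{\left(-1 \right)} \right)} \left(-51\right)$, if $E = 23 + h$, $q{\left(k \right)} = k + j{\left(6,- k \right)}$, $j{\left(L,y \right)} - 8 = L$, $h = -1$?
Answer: $-5610$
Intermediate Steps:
$j{\left(L,y \right)} = 8 + L$
$I = -5$ ($I = -4 - 1 = -5$)
$q{\left(k \right)} = 14 + k$ ($q{\left(k \right)} = k + \left(8 + 6\right) = k + 14 = 14 + k$)
$W{\left(O \right)} = -5$
$E = 22$ ($E = 23 - 1 = 22$)
$\left(-44 + E\right) W{\left(q{\left(-1 \right)} \right)} \left(-51\right) = \left(-44 + 22\right) \left(-5\right) \left(-51\right) = \left(-22\right) \left(-5\right) \left(-51\right) = 110 \left(-51\right) = -5610$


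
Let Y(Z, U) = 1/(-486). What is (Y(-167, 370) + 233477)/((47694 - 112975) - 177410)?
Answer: -113469821/117947826 ≈ -0.96203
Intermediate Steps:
Y(Z, U) = -1/486
(Y(-167, 370) + 233477)/((47694 - 112975) - 177410) = (-1/486 + 233477)/((47694 - 112975) - 177410) = 113469821/(486*(-65281 - 177410)) = (113469821/486)/(-242691) = (113469821/486)*(-1/242691) = -113469821/117947826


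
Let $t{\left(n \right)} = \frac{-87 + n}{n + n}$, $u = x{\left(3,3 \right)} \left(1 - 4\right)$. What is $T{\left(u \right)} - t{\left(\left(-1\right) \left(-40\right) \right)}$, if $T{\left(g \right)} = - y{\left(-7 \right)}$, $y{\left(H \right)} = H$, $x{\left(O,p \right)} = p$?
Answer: $\frac{607}{80} \approx 7.5875$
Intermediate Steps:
$u = -9$ ($u = 3 \left(1 - 4\right) = 3 \left(-3\right) = -9$)
$T{\left(g \right)} = 7$ ($T{\left(g \right)} = \left(-1\right) \left(-7\right) = 7$)
$t{\left(n \right)} = \frac{-87 + n}{2 n}$
$T{\left(u \right)} - t{\left(\left(-1\right) \left(-40\right) \right)} = 7 - \frac{-87 - -40}{2 \left(\left(-1\right) \left(-40\right)\right)} = 7 - \frac{-87 + 40}{2 \cdot 40} = 7 - \frac{1}{2} \cdot \frac{1}{40} \left(-47\right) = 7 - - \frac{47}{80} = 7 + \frac{47}{80} = \frac{607}{80}$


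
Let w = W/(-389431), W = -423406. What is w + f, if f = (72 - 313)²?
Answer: 22618965317/389431 ≈ 58082.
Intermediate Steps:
w = 423406/389431 (w = -423406/(-389431) = -423406*(-1/389431) = 423406/389431 ≈ 1.0872)
f = 58081 (f = (-241)² = 58081)
w + f = 423406/389431 + 58081 = 22618965317/389431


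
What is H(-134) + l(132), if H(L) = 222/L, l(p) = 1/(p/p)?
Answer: -44/67 ≈ -0.65672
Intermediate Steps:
l(p) = 1 (l(p) = 1/1 = 1)
H(-134) + l(132) = 222/(-134) + 1 = 222*(-1/134) + 1 = -111/67 + 1 = -44/67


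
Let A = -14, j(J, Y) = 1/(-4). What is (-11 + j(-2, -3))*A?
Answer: 315/2 ≈ 157.50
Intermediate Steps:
j(J, Y) = -1/4
(-11 + j(-2, -3))*A = (-11 - 1/4)*(-14) = -45/4*(-14) = 315/2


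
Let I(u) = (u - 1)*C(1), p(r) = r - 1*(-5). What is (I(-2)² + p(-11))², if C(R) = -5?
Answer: 47961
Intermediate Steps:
p(r) = 5 + r (p(r) = r + 5 = 5 + r)
I(u) = 5 - 5*u (I(u) = (u - 1)*(-5) = (-1 + u)*(-5) = 5 - 5*u)
(I(-2)² + p(-11))² = ((5 - 5*(-2))² + (5 - 11))² = ((5 + 10)² - 6)² = (15² - 6)² = (225 - 6)² = 219² = 47961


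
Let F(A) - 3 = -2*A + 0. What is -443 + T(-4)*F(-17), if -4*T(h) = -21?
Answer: -995/4 ≈ -248.75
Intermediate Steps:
T(h) = 21/4 (T(h) = -¼*(-21) = 21/4)
F(A) = 3 - 2*A (F(A) = 3 + (-2*A + 0) = 3 - 2*A)
-443 + T(-4)*F(-17) = -443 + 21*(3 - 2*(-17))/4 = -443 + 21*(3 + 34)/4 = -443 + (21/4)*37 = -443 + 777/4 = -995/4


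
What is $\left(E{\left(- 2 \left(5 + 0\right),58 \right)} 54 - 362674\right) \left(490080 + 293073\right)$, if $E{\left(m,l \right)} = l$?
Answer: $-281576395926$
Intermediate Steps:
$\left(E{\left(- 2 \left(5 + 0\right),58 \right)} 54 - 362674\right) \left(490080 + 293073\right) = \left(58 \cdot 54 - 362674\right) \left(490080 + 293073\right) = \left(3132 - 362674\right) 783153 = \left(-359542\right) 783153 = -281576395926$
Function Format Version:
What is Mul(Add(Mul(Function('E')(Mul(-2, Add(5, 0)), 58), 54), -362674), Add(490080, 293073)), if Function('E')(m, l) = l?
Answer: -281576395926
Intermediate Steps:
Mul(Add(Mul(Function('E')(Mul(-2, Add(5, 0)), 58), 54), -362674), Add(490080, 293073)) = Mul(Add(Mul(58, 54), -362674), Add(490080, 293073)) = Mul(Add(3132, -362674), 783153) = Mul(-359542, 783153) = -281576395926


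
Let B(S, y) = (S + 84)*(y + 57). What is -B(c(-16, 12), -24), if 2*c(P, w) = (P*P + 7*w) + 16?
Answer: -8646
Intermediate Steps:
c(P, w) = 8 + P²/2 + 7*w/2 (c(P, w) = ((P*P + 7*w) + 16)/2 = ((P² + 7*w) + 16)/2 = (16 + P² + 7*w)/2 = 8 + P²/2 + 7*w/2)
B(S, y) = (57 + y)*(84 + S) (B(S, y) = (84 + S)*(57 + y) = (57 + y)*(84 + S))
-B(c(-16, 12), -24) = -(4788 + 57*(8 + (½)*(-16)² + (7/2)*12) + 84*(-24) + (8 + (½)*(-16)² + (7/2)*12)*(-24)) = -(4788 + 57*(8 + (½)*256 + 42) - 2016 + (8 + (½)*256 + 42)*(-24)) = -(4788 + 57*(8 + 128 + 42) - 2016 + (8 + 128 + 42)*(-24)) = -(4788 + 57*178 - 2016 + 178*(-24)) = -(4788 + 10146 - 2016 - 4272) = -1*8646 = -8646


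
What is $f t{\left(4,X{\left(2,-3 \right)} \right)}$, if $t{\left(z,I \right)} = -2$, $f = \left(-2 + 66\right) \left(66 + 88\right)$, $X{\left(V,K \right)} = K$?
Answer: $-19712$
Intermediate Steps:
$f = 9856$ ($f = 64 \cdot 154 = 9856$)
$f t{\left(4,X{\left(2,-3 \right)} \right)} = 9856 \left(-2\right) = -19712$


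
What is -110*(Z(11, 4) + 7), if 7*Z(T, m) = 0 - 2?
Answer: -5170/7 ≈ -738.57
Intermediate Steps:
Z(T, m) = -2/7 (Z(T, m) = (0 - 2)/7 = (⅐)*(-2) = -2/7)
-110*(Z(11, 4) + 7) = -110*(-2/7 + 7) = -110*47/7 = -5170/7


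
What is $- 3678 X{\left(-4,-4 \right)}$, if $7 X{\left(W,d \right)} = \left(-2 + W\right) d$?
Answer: $- \frac{88272}{7} \approx -12610.0$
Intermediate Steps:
$X{\left(W,d \right)} = \frac{d \left(-2 + W\right)}{7}$ ($X{\left(W,d \right)} = \frac{\left(-2 + W\right) d}{7} = \frac{d \left(-2 + W\right)}{7}$)
$- 3678 X{\left(-4,-4 \right)} = - 3678 \cdot \frac{1}{7} \left(-4\right) \left(-2 - 4\right) = - 3678 \cdot \frac{1}{7} \left(-4\right) \left(-6\right) = \left(-3678\right) \frac{24}{7} = - \frac{88272}{7}$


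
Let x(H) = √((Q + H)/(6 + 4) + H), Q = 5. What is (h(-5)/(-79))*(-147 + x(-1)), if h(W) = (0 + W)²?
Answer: 3675/79 - 5*I*√15/79 ≈ 46.519 - 0.24513*I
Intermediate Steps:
h(W) = W²
x(H) = √(½ + 11*H/10) (x(H) = √((5 + H)/(6 + 4) + H) = √((5 + H)/10 + H) = √((5 + H)*(⅒) + H) = √((½ + H/10) + H) = √(½ + 11*H/10))
(h(-5)/(-79))*(-147 + x(-1)) = ((-5)²/(-79))*(-147 + √(50 + 110*(-1))/10) = (25*(-1/79))*(-147 + √(50 - 110)/10) = -25*(-147 + √(-60)/10)/79 = -25*(-147 + (2*I*√15)/10)/79 = -25*(-147 + I*√15/5)/79 = 3675/79 - 5*I*√15/79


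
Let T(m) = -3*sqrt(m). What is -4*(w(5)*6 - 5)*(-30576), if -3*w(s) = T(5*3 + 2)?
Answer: -611520 + 733824*sqrt(17) ≈ 2.4141e+6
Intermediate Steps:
w(s) = sqrt(17) (w(s) = -(-1)*sqrt(5*3 + 2) = -(-1)*sqrt(15 + 2) = -(-1)*sqrt(17) = sqrt(17))
-4*(w(5)*6 - 5)*(-30576) = -4*(sqrt(17)*6 - 5)*(-30576) = -4*(6*sqrt(17) - 5)*(-30576) = -4*(-5 + 6*sqrt(17))*(-30576) = (20 - 24*sqrt(17))*(-30576) = -611520 + 733824*sqrt(17)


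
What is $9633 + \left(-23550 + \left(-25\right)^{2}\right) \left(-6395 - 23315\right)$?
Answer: $681111383$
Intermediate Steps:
$9633 + \left(-23550 + \left(-25\right)^{2}\right) \left(-6395 - 23315\right) = 9633 + \left(-23550 + 625\right) \left(-29710\right) = 9633 - -681101750 = 9633 + 681101750 = 681111383$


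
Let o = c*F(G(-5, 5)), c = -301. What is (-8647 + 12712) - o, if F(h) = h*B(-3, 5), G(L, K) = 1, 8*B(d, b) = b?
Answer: 34025/8 ≈ 4253.1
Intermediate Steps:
B(d, b) = b/8
F(h) = 5*h/8 (F(h) = h*((⅛)*5) = h*(5/8) = 5*h/8)
o = -1505/8 ≈ -188.13
(-8647 + 12712) - o = (-8647 + 12712) - 1*(-1505/8) = 4065 + 1505/8 = 34025/8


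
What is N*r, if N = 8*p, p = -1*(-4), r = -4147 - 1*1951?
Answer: -195136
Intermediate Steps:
r = -6098 (r = -4147 - 1951 = -6098)
p = 4
N = 32 (N = 8*4 = 32)
N*r = 32*(-6098) = -195136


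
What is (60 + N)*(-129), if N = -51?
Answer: -1161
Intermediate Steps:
(60 + N)*(-129) = (60 - 51)*(-129) = 9*(-129) = -1161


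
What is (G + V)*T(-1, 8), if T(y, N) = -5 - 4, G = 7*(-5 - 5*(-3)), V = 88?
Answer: -1422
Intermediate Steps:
G = 70 (G = 7*(-5 + 15) = 7*10 = 70)
T(y, N) = -9
(G + V)*T(-1, 8) = (70 + 88)*(-9) = 158*(-9) = -1422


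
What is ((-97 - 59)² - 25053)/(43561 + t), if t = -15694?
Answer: -239/9289 ≈ -0.025729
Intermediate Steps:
((-97 - 59)² - 25053)/(43561 + t) = ((-97 - 59)² - 25053)/(43561 - 15694) = ((-156)² - 25053)/27867 = (24336 - 25053)*(1/27867) = -717*1/27867 = -239/9289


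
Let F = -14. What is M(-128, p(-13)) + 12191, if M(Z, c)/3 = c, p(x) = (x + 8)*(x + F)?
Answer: 12596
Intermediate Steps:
p(x) = (-14 + x)*(8 + x) (p(x) = (x + 8)*(x - 14) = (8 + x)*(-14 + x) = (-14 + x)*(8 + x))
M(Z, c) = 3*c
M(-128, p(-13)) + 12191 = 3*(-112 + (-13)**2 - 6*(-13)) + 12191 = 3*(-112 + 169 + 78) + 12191 = 3*135 + 12191 = 405 + 12191 = 12596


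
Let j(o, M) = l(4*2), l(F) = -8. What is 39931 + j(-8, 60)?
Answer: 39923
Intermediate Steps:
j(o, M) = -8
39931 + j(-8, 60) = 39931 - 8 = 39923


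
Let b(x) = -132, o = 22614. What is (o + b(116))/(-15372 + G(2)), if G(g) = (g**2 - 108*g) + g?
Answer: -3747/2597 ≈ -1.4428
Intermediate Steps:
G(g) = g**2 - 107*g
(o + b(116))/(-15372 + G(2)) = (22614 - 132)/(-15372 + 2*(-107 + 2)) = 22482/(-15372 + 2*(-105)) = 22482/(-15372 - 210) = 22482/(-15582) = 22482*(-1/15582) = -3747/2597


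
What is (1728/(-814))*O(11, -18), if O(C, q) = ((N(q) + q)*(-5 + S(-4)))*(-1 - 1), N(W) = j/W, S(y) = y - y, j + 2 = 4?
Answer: 156480/407 ≈ 384.47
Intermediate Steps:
j = 2 (j = -2 + 4 = 2)
S(y) = 0
N(W) = 2/W
O(C, q) = 10*q + 20/q (O(C, q) = ((2/q + q)*(-5 + 0))*(-1 - 1) = ((q + 2/q)*(-5))*(-2) = (-10/q - 5*q)*(-2) = 10*q + 20/q)
(1728/(-814))*O(11, -18) = (1728/(-814))*(10*(-18) + 20/(-18)) = (1728*(-1/814))*(-180 + 20*(-1/18)) = -864*(-180 - 10/9)/407 = -864/407*(-1630/9) = 156480/407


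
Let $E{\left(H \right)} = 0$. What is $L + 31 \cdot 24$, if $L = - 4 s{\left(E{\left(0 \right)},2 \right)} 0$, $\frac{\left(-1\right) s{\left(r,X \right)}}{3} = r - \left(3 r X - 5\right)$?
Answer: $744$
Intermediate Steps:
$s{\left(r,X \right)} = -15 - 3 r + 9 X r$ ($s{\left(r,X \right)} = - 3 \left(r - \left(3 r X - 5\right)\right) = - 3 \left(r - \left(3 X r - 5\right)\right) = - 3 \left(r - \left(-5 + 3 X r\right)\right) = - 3 \left(5 + r - 3 X r\right) = -15 - 3 r + 9 X r$)
$L = 0$ ($L = - 4 \left(-15 - 0 + 9 \cdot 2 \cdot 0\right) 0 = - 4 \left(-15 + 0 + 0\right) 0 = \left(-4\right) \left(-15\right) 0 = 60 \cdot 0 = 0$)
$L + 31 \cdot 24 = 0 + 31 \cdot 24 = 0 + 744 = 744$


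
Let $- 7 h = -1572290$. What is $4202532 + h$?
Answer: $\frac{30990014}{7} \approx 4.4271 \cdot 10^{6}$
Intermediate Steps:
$h = \frac{1572290}{7}$ ($h = \left(- \frac{1}{7}\right) \left(-1572290\right) = \frac{1572290}{7} \approx 2.2461 \cdot 10^{5}$)
$4202532 + h = 4202532 + \frac{1572290}{7} = \frac{30990014}{7}$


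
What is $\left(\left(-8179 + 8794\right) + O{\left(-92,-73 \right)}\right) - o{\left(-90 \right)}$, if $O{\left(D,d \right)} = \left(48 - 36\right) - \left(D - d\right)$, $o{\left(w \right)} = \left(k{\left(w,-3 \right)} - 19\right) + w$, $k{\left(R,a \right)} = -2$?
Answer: $757$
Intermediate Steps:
$o{\left(w \right)} = -21 + w$ ($o{\left(w \right)} = \left(-2 - 19\right) + w = -21 + w$)
$O{\left(D,d \right)} = 12 + d - D$ ($O{\left(D,d \right)} = 12 - \left(D - d\right) = 12 + d - D$)
$\left(\left(-8179 + 8794\right) + O{\left(-92,-73 \right)}\right) - o{\left(-90 \right)} = \left(\left(-8179 + 8794\right) - -31\right) - \left(-21 - 90\right) = \left(615 + \left(12 - 73 + 92\right)\right) - -111 = \left(615 + 31\right) + 111 = 646 + 111 = 757$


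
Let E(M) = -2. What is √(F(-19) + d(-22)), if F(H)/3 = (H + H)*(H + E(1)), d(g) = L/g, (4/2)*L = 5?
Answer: √1158641/22 ≈ 48.927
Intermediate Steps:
L = 5/2 (L = (½)*5 = 5/2 ≈ 2.5000)
d(g) = 5/(2*g)
F(H) = 6*H*(-2 + H) (F(H) = 3*((H + H)*(H - 2)) = 3*((2*H)*(-2 + H)) = 3*(2*H*(-2 + H)) = 6*H*(-2 + H))
√(F(-19) + d(-22)) = √(6*(-19)*(-2 - 19) + (5/2)/(-22)) = √(6*(-19)*(-21) + (5/2)*(-1/22)) = √(2394 - 5/44) = √(105331/44) = √1158641/22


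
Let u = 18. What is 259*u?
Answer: 4662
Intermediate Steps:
259*u = 259*18 = 4662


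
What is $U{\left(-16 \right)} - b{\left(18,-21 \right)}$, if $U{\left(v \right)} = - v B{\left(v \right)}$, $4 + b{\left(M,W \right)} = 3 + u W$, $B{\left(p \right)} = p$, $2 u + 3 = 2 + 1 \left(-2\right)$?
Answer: $- \frac{573}{2} \approx -286.5$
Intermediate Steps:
$u = - \frac{3}{2}$ ($u = - \frac{3}{2} + \frac{2 + 1 \left(-2\right)}{2} = - \frac{3}{2} + \frac{2 - 2}{2} = - \frac{3}{2} + \frac{1}{2} \cdot 0 = - \frac{3}{2} + 0 = - \frac{3}{2} \approx -1.5$)
$b{\left(M,W \right)} = -1 - \frac{3 W}{2}$ ($b{\left(M,W \right)} = -4 - \left(-3 + \frac{3 W}{2}\right) = -1 - \frac{3 W}{2}$)
$U{\left(v \right)} = - v^{2}$ ($U{\left(v \right)} = - v v = - v^{2}$)
$U{\left(-16 \right)} - b{\left(18,-21 \right)} = - \left(-16\right)^{2} - \left(-1 - - \frac{63}{2}\right) = \left(-1\right) 256 - \left(-1 + \frac{63}{2}\right) = -256 - \frac{61}{2} = - \frac{573}{2}$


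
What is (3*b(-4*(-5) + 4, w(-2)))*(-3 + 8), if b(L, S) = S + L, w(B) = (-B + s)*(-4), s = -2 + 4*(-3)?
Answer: 1080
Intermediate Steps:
s = -14 (s = -2 - 12 = -14)
w(B) = 56 + 4*B (w(B) = (-B - 14)*(-4) = (-14 - B)*(-4) = 56 + 4*B)
b(L, S) = L + S
(3*b(-4*(-5) + 4, w(-2)))*(-3 + 8) = (3*((-4*(-5) + 4) + (56 + 4*(-2))))*(-3 + 8) = (3*((20 + 4) + (56 - 8)))*5 = (3*(24 + 48))*5 = (3*72)*5 = 216*5 = 1080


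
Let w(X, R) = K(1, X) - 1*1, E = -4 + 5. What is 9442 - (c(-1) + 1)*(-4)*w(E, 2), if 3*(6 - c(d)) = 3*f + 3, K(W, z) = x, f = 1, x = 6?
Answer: 9542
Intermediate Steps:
E = 1
K(W, z) = 6
w(X, R) = 5 (w(X, R) = 6 - 1*1 = 6 - 1 = 5)
c(d) = 4 (c(d) = 6 - (3*1 + 3)/3 = 6 - (3 + 3)/3 = 6 - ⅓*6 = 6 - 2 = 4)
9442 - (c(-1) + 1)*(-4)*w(E, 2) = 9442 - (4 + 1)*(-4)*5 = 9442 - 5*(-4)*5 = 9442 - (-20)*5 = 9442 - 1*(-100) = 9442 + 100 = 9542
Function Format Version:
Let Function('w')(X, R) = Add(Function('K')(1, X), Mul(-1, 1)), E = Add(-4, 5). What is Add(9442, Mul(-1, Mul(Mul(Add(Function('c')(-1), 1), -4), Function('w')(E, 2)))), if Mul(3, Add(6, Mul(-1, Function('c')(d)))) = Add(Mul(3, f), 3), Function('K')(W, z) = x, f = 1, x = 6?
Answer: 9542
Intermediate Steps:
E = 1
Function('K')(W, z) = 6
Function('w')(X, R) = 5 (Function('w')(X, R) = Add(6, Mul(-1, 1)) = Add(6, -1) = 5)
Function('c')(d) = 4 (Function('c')(d) = Add(6, Mul(Rational(-1, 3), Add(Mul(3, 1), 3))) = Add(6, Mul(Rational(-1, 3), Add(3, 3))) = Add(6, Mul(Rational(-1, 3), 6)) = Add(6, -2) = 4)
Add(9442, Mul(-1, Mul(Mul(Add(Function('c')(-1), 1), -4), Function('w')(E, 2)))) = Add(9442, Mul(-1, Mul(Mul(Add(4, 1), -4), 5))) = Add(9442, Mul(-1, Mul(Mul(5, -4), 5))) = Add(9442, Mul(-1, Mul(-20, 5))) = Add(9442, Mul(-1, -100)) = Add(9442, 100) = 9542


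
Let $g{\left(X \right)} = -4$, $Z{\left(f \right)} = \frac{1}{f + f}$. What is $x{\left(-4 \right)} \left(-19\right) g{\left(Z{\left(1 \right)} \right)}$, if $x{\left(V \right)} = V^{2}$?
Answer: $1216$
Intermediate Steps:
$Z{\left(f \right)} = \frac{1}{2 f}$
$x{\left(-4 \right)} \left(-19\right) g{\left(Z{\left(1 \right)} \right)} = \left(-4\right)^{2} \left(-19\right) \left(-4\right) = 16 \left(-19\right) \left(-4\right) = \left(-304\right) \left(-4\right) = 1216$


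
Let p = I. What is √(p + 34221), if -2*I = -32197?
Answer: √201278/2 ≈ 224.32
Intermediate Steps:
I = 32197/2 (I = -½*(-32197) = 32197/2 ≈ 16099.)
p = 32197/2 ≈ 16099.
√(p + 34221) = √(32197/2 + 34221) = √(100639/2) = √201278/2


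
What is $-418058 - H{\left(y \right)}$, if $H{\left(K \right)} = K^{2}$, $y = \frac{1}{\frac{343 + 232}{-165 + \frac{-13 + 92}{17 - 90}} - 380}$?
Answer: $- \frac{9035940862389944826}{21614084319025} \approx -4.1806 \cdot 10^{5}$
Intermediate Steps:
$y = - \frac{12124}{4649095}$ ($y = \frac{1}{\frac{575}{-165 + \frac{79}{-73}} - 380} = \frac{1}{\frac{575}{-165 + 79 \left(- \frac{1}{73}\right)} - 380} = \frac{1}{\frac{575}{-165 - \frac{79}{73}} - 380} = \frac{1}{\frac{575}{- \frac{12124}{73}} - 380} = \frac{1}{575 \left(- \frac{73}{12124}\right) - 380} = \frac{1}{- \frac{41975}{12124} - 380} = \frac{1}{- \frac{4649095}{12124}} = - \frac{12124}{4649095} \approx -0.0026078$)
$-418058 - H{\left(y \right)} = -418058 - \left(- \frac{12124}{4649095}\right)^{2} = -418058 - \frac{146991376}{21614084319025} = - \frac{9035940862389944826}{21614084319025}$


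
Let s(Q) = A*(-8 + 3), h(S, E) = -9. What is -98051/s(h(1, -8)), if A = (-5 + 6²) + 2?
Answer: 98051/165 ≈ 594.25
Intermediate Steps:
A = 33 (A = (-5 + 36) + 2 = 31 + 2 = 33)
s(Q) = -165 (s(Q) = 33*(-8 + 3) = 33*(-5) = -165)
-98051/s(h(1, -8)) = -98051/(-165) = -98051*(-1/165) = 98051/165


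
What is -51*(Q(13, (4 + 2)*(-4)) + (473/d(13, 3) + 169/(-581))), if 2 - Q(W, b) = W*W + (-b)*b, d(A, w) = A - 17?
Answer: -34426377/2324 ≈ -14813.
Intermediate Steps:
d(A, w) = -17 + A
Q(W, b) = 2 + b**2 - W**2 (Q(W, b) = 2 - (W*W + (-b)*b) = 2 - (W**2 - b**2) = 2 + (b**2 - W**2) = 2 + b**2 - W**2)
-51*(Q(13, (4 + 2)*(-4)) + (473/d(13, 3) + 169/(-581))) = -51*((2 + ((4 + 2)*(-4))**2 - 1*13**2) + (473/(-17 + 13) + 169/(-581))) = -51*((2 + (6*(-4))**2 - 1*169) + (473/(-4) + 169*(-1/581))) = -51*((2 + (-24)**2 - 169) + (473*(-1/4) - 169/581)) = -51*((2 + 576 - 169) + (-473/4 - 169/581)) = -51*(409 - 275489/2324) = -51*675027/2324 = -34426377/2324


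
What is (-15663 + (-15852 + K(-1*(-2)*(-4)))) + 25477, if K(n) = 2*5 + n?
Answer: -6036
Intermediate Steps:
K(n) = 10 + n
(-15663 + (-15852 + K(-1*(-2)*(-4)))) + 25477 = (-15663 + (-15852 + (10 - 1*(-2)*(-4)))) + 25477 = (-15663 + (-15852 + (10 + 2*(-4)))) + 25477 = (-15663 + (-15852 + (10 - 8))) + 25477 = (-15663 + (-15852 + 2)) + 25477 = (-15663 - 15850) + 25477 = -31513 + 25477 = -6036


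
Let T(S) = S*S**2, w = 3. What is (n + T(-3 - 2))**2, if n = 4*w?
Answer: 12769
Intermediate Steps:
T(S) = S**3
n = 12 (n = 4*3 = 12)
(n + T(-3 - 2))**2 = (12 + (-3 - 2)**3)**2 = (12 + (-5)**3)**2 = (12 - 125)**2 = (-113)**2 = 12769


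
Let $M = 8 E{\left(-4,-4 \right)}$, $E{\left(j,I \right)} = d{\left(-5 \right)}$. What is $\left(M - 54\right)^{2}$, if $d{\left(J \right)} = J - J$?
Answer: $2916$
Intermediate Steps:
$d{\left(J \right)} = 0$
$E{\left(j,I \right)} = 0$
$M = 0$ ($M = 8 \cdot 0 = 0$)
$\left(M - 54\right)^{2} = \left(0 - 54\right)^{2} = \left(-54\right)^{2} = 2916$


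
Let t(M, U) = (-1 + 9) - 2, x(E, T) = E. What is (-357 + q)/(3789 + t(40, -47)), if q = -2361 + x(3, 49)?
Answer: -181/253 ≈ -0.71542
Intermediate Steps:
t(M, U) = 6 (t(M, U) = 8 - 2 = 6)
q = -2358 (q = -2361 + 3 = -2358)
(-357 + q)/(3789 + t(40, -47)) = (-357 - 2358)/(3789 + 6) = -2715/3795 = -2715*1/3795 = -181/253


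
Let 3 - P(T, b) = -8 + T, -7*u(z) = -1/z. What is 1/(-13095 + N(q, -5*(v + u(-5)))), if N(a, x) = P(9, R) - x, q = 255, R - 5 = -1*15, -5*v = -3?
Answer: -7/91631 ≈ -7.6393e-5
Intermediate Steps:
v = ⅗ (v = -⅕*(-3) = ⅗ ≈ 0.60000)
R = -10 (R = 5 - 1*15 = 5 - 15 = -10)
u(z) = 1/(7*z) (u(z) = -(-1)/(7*z) = 1/(7*z))
P(T, b) = 11 - T (P(T, b) = 3 - (-8 + T) = 3 + (8 - T) = 11 - T)
N(a, x) = 2 - x (N(a, x) = (11 - 1*9) - x = (11 - 9) - x = 2 - x)
1/(-13095 + N(q, -5*(v + u(-5)))) = 1/(-13095 + (2 - (-5)*(⅗ + (⅐)/(-5)))) = 1/(-13095 + (2 - (-5)*(⅗ + (⅐)*(-⅕)))) = 1/(-13095 + (2 - (-5)*(⅗ - 1/35))) = 1/(-13095 + (2 - (-5)*4/7)) = 1/(-13095 + (2 - 1*(-20/7))) = 1/(-13095 + (2 + 20/7)) = 1/(-13095 + 34/7) = 1/(-91631/7) = -7/91631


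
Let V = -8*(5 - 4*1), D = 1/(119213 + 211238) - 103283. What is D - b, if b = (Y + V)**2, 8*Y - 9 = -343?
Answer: -559165720163/5287216 ≈ -1.0576e+5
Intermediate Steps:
Y = -167/4 (Y = 9/8 + (1/8)*(-343) = 9/8 - 343/8 = -167/4 ≈ -41.750)
D = -34129970632/330451 (D = 1/330451 - 103283 = -34129970632/330451 ≈ -1.0328e+5)
V = -8 (V = -8*(5 - 4) = -8*1 = -8)
b = 39601/16 (b = (-167/4 - 8)**2 = (-199/4)**2 = 39601/16 ≈ 2475.1)
D - b = -34129970632/330451 - 1*39601/16 = -34129970632/330451 - 39601/16 = -559165720163/5287216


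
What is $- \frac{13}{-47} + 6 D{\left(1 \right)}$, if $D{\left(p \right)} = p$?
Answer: $\frac{295}{47} \approx 6.2766$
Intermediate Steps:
$- \frac{13}{-47} + 6 D{\left(1 \right)} = - \frac{13}{-47} + 6 \cdot 1 = \left(-13\right) \left(- \frac{1}{47}\right) + 6 = \frac{13}{47} + 6 = \frac{295}{47}$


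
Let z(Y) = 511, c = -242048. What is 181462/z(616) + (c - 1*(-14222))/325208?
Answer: 29448237505/83090644 ≈ 354.41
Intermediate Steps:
181462/z(616) + (c - 1*(-14222))/325208 = 181462/511 + (-242048 - 1*(-14222))/325208 = 181462*(1/511) + (-242048 + 14222)*(1/325208) = 181462/511 - 227826*1/325208 = 181462/511 - 113913/162604 = 29448237505/83090644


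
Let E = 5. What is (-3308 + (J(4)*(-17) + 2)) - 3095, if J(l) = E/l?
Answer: -25689/4 ≈ -6422.3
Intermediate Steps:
J(l) = 5/l
(-3308 + (J(4)*(-17) + 2)) - 3095 = (-3308 + ((5/4)*(-17) + 2)) - 3095 = (-3308 + (-85/4 + 2)) - 3095 = (-3308 - 77/4) - 3095 = -13309/4 - 3095 = -25689/4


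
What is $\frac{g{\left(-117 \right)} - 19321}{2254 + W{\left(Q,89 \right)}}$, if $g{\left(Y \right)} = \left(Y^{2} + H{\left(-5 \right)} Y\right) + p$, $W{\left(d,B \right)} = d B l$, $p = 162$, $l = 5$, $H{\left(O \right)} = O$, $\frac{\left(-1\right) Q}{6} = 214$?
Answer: $\frac{4885}{569126} \approx 0.0085833$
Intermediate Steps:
$Q = -1284$ ($Q = \left(-6\right) 214 = -1284$)
$W{\left(d,B \right)} = 5 B d$ ($W{\left(d,B \right)} = d B 5 = B d 5 = 5 B d$)
$g{\left(Y \right)} = 162 + Y^{2} - 5 Y$ ($g{\left(Y \right)} = \left(Y^{2} - 5 Y\right) + 162 = 162 + Y^{2} - 5 Y$)
$\frac{g{\left(-117 \right)} - 19321}{2254 + W{\left(Q,89 \right)}} = \frac{\left(162 + \left(-117\right)^{2} - -585\right) - 19321}{2254 + 5 \cdot 89 \left(-1284\right)} = \frac{\left(162 + 13689 + 585\right) - 19321}{2254 - 571380} = \frac{14436 - 19321}{-569126} = \left(-4885\right) \left(- \frac{1}{569126}\right) = \frac{4885}{569126}$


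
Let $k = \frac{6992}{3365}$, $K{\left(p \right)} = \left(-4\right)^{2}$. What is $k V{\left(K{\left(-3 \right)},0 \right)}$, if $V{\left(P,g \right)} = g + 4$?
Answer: $\frac{27968}{3365} \approx 8.3114$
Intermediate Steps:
$K{\left(p \right)} = 16$
$k = \frac{6992}{3365}$ ($k = 6992 \cdot \frac{1}{3365} = \frac{6992}{3365} \approx 2.0779$)
$V{\left(P,g \right)} = 4 + g$
$k V{\left(K{\left(-3 \right)},0 \right)} = \frac{6992 \left(4 + 0\right)}{3365} = \frac{6992}{3365} \cdot 4 = \frac{27968}{3365}$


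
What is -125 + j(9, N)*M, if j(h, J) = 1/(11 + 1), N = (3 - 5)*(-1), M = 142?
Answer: -679/6 ≈ -113.17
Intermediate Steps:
N = 2 (N = -2*(-1) = 2)
j(h, J) = 1/12
-125 + j(9, N)*M = -125 + (1/12)*142 = -125 + 71/6 = -679/6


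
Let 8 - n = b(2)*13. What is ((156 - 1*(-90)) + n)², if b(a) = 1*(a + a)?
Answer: 40804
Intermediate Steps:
b(a) = 2*a (b(a) = 1*(2*a) = 2*a)
n = -44 (n = 8 - 2*2*13 = 8 - 4*13 = 8 - 1*52 = 8 - 52 = -44)
((156 - 1*(-90)) + n)² = ((156 - 1*(-90)) - 44)² = ((156 + 90) - 44)² = (246 - 44)² = 202² = 40804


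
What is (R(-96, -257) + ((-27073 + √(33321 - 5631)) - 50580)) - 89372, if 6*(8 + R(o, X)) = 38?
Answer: -501080/3 + √27690 ≈ -1.6686e+5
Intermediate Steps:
R(o, X) = -5/3 (R(o, X) = -8 + (⅙)*38 = -8 + 19/3 = -5/3)
(R(-96, -257) + ((-27073 + √(33321 - 5631)) - 50580)) - 89372 = (-5/3 + ((-27073 + √(33321 - 5631)) - 50580)) - 89372 = (-5/3 + ((-27073 + √27690) - 50580)) - 89372 = (-5/3 + (-77653 + √27690)) - 89372 = (-232964/3 + √27690) - 89372 = -501080/3 + √27690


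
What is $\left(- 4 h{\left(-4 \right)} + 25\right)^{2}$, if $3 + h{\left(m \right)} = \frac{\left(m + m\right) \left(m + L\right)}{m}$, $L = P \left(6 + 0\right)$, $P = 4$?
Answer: $15129$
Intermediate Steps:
$L = 24$ ($L = 4 \left(6 + 0\right) = 4 \cdot 6 = 24$)
$h{\left(m \right)} = 45 + 2 m$ ($h{\left(m \right)} = -3 + \frac{\left(m + m\right) \left(m + 24\right)}{m} = -3 + \frac{2 m \left(24 + m\right)}{m} = -3 + \left(48 + 2 m\right) = 45 + 2 m$)
$\left(- 4 h{\left(-4 \right)} + 25\right)^{2} = \left(- 4 \left(45 + 2 \left(-4\right)\right) + 25\right)^{2} = \left(- 4 \left(45 - 8\right) + 25\right)^{2} = \left(\left(-4\right) 37 + 25\right)^{2} = \left(-148 + 25\right)^{2} = \left(-123\right)^{2} = 15129$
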